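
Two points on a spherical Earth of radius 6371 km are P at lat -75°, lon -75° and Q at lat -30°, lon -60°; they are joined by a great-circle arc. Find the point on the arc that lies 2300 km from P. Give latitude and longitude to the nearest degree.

Convert each endpoint to a unit vector on the sphere (x = cos φ cos λ, y = cos φ sin λ, z = sin φ).
The central angle between the endpoints is δ = arccos(p₁·p₂) ≈ 0.796 rad (45.6°). The total great-circle distance is δ·R ≈ 0.796 × 6371 ≈ 5072 km, so the target fraction is f = 2300/5072 ≈ 0.453.
Interpolate at f ≈ 0.453 with slerp weights a = sin((1−f)δ)/sin δ ≈ 0.590, b = sin(fδ)/sin δ ≈ 0.494.
p = a·p₁ + b·p₂ ≈ (0.254, -0.518, -0.817); φ = arcsin(p_z) ≈ -54.77°, λ = atan2(p_y, p_x) ≈ -63.93°.

≈ lat -55°, lon -64°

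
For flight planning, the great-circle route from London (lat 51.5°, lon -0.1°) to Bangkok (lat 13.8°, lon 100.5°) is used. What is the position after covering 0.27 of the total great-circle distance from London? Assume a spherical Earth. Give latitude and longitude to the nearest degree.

From cos δ = sin φ₁ sin φ₂ + cos φ₁ cos φ₂ cos Δλ, the central angle is δ ≈ 1.495 rad (85.7°).
Interpolate at f = 0.27 with slerp weights a = sin((1−f)δ)/sin δ ≈ 0.890, b = sin(fδ)/sin δ ≈ 0.394.
p = a·p₁ + b·p₂ ≈ (0.484, 0.375, 0.790); φ = arcsin(p_z) ≈ 52.22°, λ = atan2(p_y, p_x) ≈ 37.77°.

≈ lat 52°, lon 38°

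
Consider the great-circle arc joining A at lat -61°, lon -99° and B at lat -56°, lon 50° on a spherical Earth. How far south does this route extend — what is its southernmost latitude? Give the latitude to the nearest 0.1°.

The great circle lies in the plane with unit normal n̂ = (p₁ × p₂)/|p₁ × p₂|.
Here n̂_z ≈ +0.160; the vertex latitude is φ_max = arccos|n̂_z| ≈ 80.8°.
Check via Clairaut: cos φ_max = |cos φ₁| · sin C = cos(61.0°)·sin(160.7°) ≈ 0.160, again giving ≈ 80.8°.

≈ -80.8°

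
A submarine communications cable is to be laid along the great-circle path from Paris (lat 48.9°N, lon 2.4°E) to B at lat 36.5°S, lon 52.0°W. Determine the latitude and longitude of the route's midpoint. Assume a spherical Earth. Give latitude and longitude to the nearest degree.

≈ lat 7°N, lon 28°W

From cos δ = sin φ₁ sin φ₂ + cos φ₁ cos φ₂ cos Δλ, the central angle is δ ≈ 1.712 rad (98.1°).
Interpolate at f = 1/2 with slerp weights a = sin((1−f)δ)/sin δ ≈ 0.763, b = sin(fδ)/sin δ ≈ 0.763.
p = a·p₁ + b·p₂ ≈ (0.878, -0.462, 0.121); φ = arcsin(p_z) ≈ 6.95°, λ = atan2(p_y, p_x) ≈ -27.75°.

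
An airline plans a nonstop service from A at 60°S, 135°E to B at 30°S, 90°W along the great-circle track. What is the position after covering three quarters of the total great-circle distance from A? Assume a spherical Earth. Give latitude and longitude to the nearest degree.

≈ 49°S, 101°W

Convert each endpoint to a unit vector on the sphere (x = cos φ cos λ, y = cos φ sin λ, z = sin φ).
The central angle between the endpoints is δ = arccos(p₁·p₂) ≈ 1.444 rad (82.7°).
Interpolate at f = 3/4 with slerp weights a = sin((1−f)δ)/sin δ ≈ 0.356, b = sin(fδ)/sin δ ≈ 0.890.
p = a·p₁ + b·p₂ ≈ (-0.126, -0.645, -0.754); φ = arcsin(p_z) ≈ -48.90°, λ = atan2(p_y, p_x) ≈ -101.04°.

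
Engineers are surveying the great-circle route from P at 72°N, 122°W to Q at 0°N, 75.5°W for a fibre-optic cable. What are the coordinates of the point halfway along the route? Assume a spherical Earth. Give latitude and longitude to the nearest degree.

Write both endpoints as unit vectors p₁, p₂ with components (cos φ cos λ, cos φ sin λ, sin φ).
The central angle between the endpoints is δ = arccos(p₁·p₂) ≈ 1.356 rad (77.7°).
Interpolate at f = 1/2 with slerp weights a = sin((1−f)δ)/sin δ ≈ 0.642, b = sin(fδ)/sin δ ≈ 0.642.
p = a·p₁ + b·p₂ ≈ (0.056, -0.790, 0.611); φ = arcsin(p_z) ≈ 37.64°, λ = atan2(p_y, p_x) ≈ -85.97°.

≈ 38°N, 86°W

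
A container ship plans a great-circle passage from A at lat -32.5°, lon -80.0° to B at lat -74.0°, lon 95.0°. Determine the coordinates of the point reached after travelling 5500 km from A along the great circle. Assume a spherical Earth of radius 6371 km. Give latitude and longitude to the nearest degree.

≈ lat -82°, lon -72°

Convert each endpoint to a unit vector on the sphere (x = cos φ cos λ, y = cos φ sin λ, z = sin φ).
The central angle between the endpoints is δ = arccos(p₁·p₂) ≈ 1.282 rad (73.4°). The total great-circle distance is δ·R ≈ 1.282 × 6371 ≈ 8167 km, so the target fraction is f = 5500/8167 ≈ 0.673.
Interpolate at f ≈ 0.673 with slerp weights a = sin((1−f)δ)/sin δ ≈ 0.424, b = sin(fδ)/sin δ ≈ 0.793.
p = a·p₁ + b·p₂ ≈ (0.043, -0.135, -0.990); φ = arcsin(p_z) ≈ -81.88°, λ = atan2(p_y, p_x) ≈ -72.25°.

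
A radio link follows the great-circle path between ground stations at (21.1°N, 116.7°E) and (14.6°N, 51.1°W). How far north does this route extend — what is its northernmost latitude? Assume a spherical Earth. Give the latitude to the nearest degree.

The great circle lies in the plane with unit normal n̂ = (p₁ × p₂)/|p₁ × p₂|.
Here n̂_z ≈ -0.312; the vertex latitude is φ_max = arccos|n̂_z| ≈ 71.8°.
Check via Clairaut: cos φ_max = |cos φ₁| · sin C = cos(21.1°)·sin(19.6°) ≈ 0.312, again giving ≈ 71.8°.

≈ 72°N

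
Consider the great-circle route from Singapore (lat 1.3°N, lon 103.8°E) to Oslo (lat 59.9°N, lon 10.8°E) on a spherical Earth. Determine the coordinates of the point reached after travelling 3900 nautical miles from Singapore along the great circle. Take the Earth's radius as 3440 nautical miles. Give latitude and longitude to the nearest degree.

The haversine formula gives a central angle δ ≈ 1.577 rad (90.4°) between the endpoints. The total great-circle distance is δ·R ≈ 1.577 × 3440 ≈ 5426 nmi, so the target fraction is f = 3900/5426 ≈ 0.719.
Interpolate at f ≈ 0.719 with slerp weights a = sin((1−f)δ)/sin δ ≈ 0.429, b = sin(fδ)/sin δ ≈ 0.906.
p = a·p₁ + b·p₂ ≈ (0.344, 0.502, 0.794); φ = arcsin(p_z) ≈ 52.52°, λ = atan2(p_y, p_x) ≈ 55.58°.

≈ lat 53°N, lon 56°E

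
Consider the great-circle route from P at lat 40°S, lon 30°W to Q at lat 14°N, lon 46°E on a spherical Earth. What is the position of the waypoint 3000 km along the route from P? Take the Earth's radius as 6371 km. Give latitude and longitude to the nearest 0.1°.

≈ lat 27.1°S, lon 1.3°W

Write both endpoints as unit vectors p₁, p₂ with components (cos φ cos λ, cos φ sin λ, sin φ).
The central angle between the endpoints is δ = arccos(p₁·p₂) ≈ 1.546 rad (88.6°). The total great-circle distance is δ·R ≈ 1.546 × 6371 ≈ 9853 km, so the target fraction is f = 3000/9853 ≈ 0.304.
Interpolate at f ≈ 0.304 with slerp weights a = sin((1−f)δ)/sin δ ≈ 0.880, b = sin(fδ)/sin δ ≈ 0.454.
p = a·p₁ + b·p₂ ≈ (0.890, -0.020, -0.456); φ = arcsin(p_z) ≈ -27.13°, λ = atan2(p_y, p_x) ≈ -1.31°.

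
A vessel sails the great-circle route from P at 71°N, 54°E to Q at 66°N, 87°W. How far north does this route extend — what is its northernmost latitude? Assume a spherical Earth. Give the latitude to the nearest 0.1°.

≈ 82.6°N

The great circle lies in the plane with unit normal n̂ = (p₁ × p₂)/|p₁ × p₂|.
Here n̂_z ≈ -0.128; the vertex latitude is φ_max = arccos|n̂_z| ≈ 82.6°.
Check via Clairaut: cos φ_max = |cos φ₁| · sin C = cos(71.0°)·sin(23.2°) ≈ 0.128, again giving ≈ 82.6°.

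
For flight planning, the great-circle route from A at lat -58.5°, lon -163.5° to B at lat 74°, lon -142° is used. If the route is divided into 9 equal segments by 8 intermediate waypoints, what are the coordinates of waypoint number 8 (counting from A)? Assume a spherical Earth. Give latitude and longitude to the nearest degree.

≈ lat 59°, lon -150°

Convert each endpoint to a unit vector on the sphere (x = cos φ cos λ, y = cos φ sin λ, z = sin φ).
The central angle between the endpoints is δ = arccos(p₁·p₂) ≈ 2.326 rad (133.3°).
Interpolate at f = 8/9 with slerp weights a = sin((1−f)δ)/sin δ ≈ 0.351, b = sin(fδ)/sin δ ≈ 1.208.
p = a·p₁ + b·p₂ ≈ (-0.438, -0.257, 0.861); φ = arcsin(p_z) ≈ 59.47°, λ = atan2(p_y, p_x) ≈ -149.61°.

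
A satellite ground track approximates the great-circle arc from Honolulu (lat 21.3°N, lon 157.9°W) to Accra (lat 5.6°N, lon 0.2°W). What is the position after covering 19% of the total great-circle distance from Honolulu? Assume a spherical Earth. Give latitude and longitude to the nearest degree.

Convert each endpoint to a unit vector on the sphere (x = cos φ cos λ, y = cos φ sin λ, z = sin φ).
The central angle between the endpoints is δ = arccos(p₁·p₂) ≈ 2.536 rad (145.3°).
Interpolate at f = 0.19 with slerp weights a = sin((1−f)δ)/sin δ ≈ 1.556, b = sin(fδ)/sin δ ≈ 0.815.
p = a·p₁ + b·p₂ ≈ (-0.532, -0.548, 0.645); φ = arcsin(p_z) ≈ 40.15°, λ = atan2(p_y, p_x) ≈ -134.16°.

≈ lat 40°N, lon 134°W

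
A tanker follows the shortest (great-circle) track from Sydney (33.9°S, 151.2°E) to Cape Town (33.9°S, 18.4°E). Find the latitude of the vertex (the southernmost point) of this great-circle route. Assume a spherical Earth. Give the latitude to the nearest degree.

≈ 59°S

The great circle lies in the plane with unit normal n̂ = (p₁ × p₂)/|p₁ × p₂|.
Here n̂_z ≈ -0.512; the vertex latitude is φ_max = arccos|n̂_z| ≈ 59.2°.
Check via Clairaut: cos φ_max = |cos φ₁| · sin C = cos(33.9°)·sin(141.9°) ≈ 0.512, again giving ≈ 59.2°.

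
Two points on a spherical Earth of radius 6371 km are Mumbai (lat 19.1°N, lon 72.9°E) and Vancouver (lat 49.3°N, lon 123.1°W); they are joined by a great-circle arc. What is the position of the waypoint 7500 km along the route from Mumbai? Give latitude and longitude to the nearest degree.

≈ lat 79°N, lon 142°E

Write both endpoints as unit vectors p₁, p₂ with components (cos φ cos λ, cos φ sin λ, sin φ).
The central angle between the endpoints is δ = arccos(p₁·p₂) ≈ 1.922 rad (110.1°). The total great-circle distance is δ·R ≈ 1.922 × 6371 ≈ 12247 km, so the target fraction is f = 7500/12247 ≈ 0.612.
Interpolate at f ≈ 0.612 with slerp weights a = sin((1−f)δ)/sin δ ≈ 0.722, b = sin(fδ)/sin δ ≈ 0.984.
p = a·p₁ + b·p₂ ≈ (-0.150, 0.115, 0.982); φ = arcsin(p_z) ≈ 79.13°, λ = atan2(p_y, p_x) ≈ 142.49°.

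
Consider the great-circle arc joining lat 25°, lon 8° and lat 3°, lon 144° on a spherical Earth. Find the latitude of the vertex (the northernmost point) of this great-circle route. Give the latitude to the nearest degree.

The great circle lies in the plane with unit normal n̂ = (p₁ × p₂)/|p₁ × p₂|.
Here n̂_z ≈ +0.809; the vertex latitude is φ_max = arccos|n̂_z| ≈ 36.0°.

≈ 36°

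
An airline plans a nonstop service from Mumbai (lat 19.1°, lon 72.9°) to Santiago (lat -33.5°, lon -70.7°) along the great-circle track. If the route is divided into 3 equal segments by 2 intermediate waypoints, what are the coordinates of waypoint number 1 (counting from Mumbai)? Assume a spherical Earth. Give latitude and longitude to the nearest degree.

≈ lat -9°, lon 33°

Write both endpoints as unit vectors p₁, p₂ with components (cos φ cos λ, cos φ sin λ, sin φ).
The central angle between the endpoints is δ = arccos(p₁·p₂) ≈ 2.523 rad (144.6°).
Interpolate at f = 1/3 with slerp weights a = sin((1−f)δ)/sin δ ≈ 1.714, b = sin(fδ)/sin δ ≈ 1.286.
p = a·p₁ + b·p₂ ≈ (0.831, 0.536, -0.149); φ = arcsin(p_z) ≈ -8.55°, λ = atan2(p_y, p_x) ≈ 32.85°.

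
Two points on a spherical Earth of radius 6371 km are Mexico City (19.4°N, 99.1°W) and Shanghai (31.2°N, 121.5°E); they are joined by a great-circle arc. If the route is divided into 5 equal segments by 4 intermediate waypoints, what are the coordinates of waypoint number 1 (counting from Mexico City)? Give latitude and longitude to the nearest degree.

≈ (37°N, 117°W)

From cos δ = sin φ₁ sin φ₂ + cos φ₁ cos φ₂ cos Δλ, the central angle is δ ≈ 2.027 rad (116.1°).
Interpolate at f = 1/5 with slerp weights a = sin((1−f)δ)/sin δ ≈ 1.112, b = sin(fδ)/sin δ ≈ 0.439.
p = a·p₁ + b·p₂ ≈ (-0.362, -0.716, 0.597); φ = arcsin(p_z) ≈ 36.66°, λ = atan2(p_y, p_x) ≈ -116.85°.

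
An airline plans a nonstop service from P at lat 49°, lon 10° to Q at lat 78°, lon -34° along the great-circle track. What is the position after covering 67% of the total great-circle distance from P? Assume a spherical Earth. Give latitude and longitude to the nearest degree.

Write both endpoints as unit vectors p₁, p₂ with components (cos φ cos λ, cos φ sin λ, sin φ).
The central angle between the endpoints is δ = arccos(p₁·p₂) ≈ 0.580 rad (33.2°).
Interpolate at f = 0.67 with slerp weights a = sin((1−f)δ)/sin δ ≈ 0.347, b = sin(fδ)/sin δ ≈ 0.691.
p = a·p₁ + b·p₂ ≈ (0.343, -0.041, 0.938); φ = arcsin(p_z) ≈ 69.76°, λ = atan2(p_y, p_x) ≈ -6.78°.

≈ lat 70°, lon -7°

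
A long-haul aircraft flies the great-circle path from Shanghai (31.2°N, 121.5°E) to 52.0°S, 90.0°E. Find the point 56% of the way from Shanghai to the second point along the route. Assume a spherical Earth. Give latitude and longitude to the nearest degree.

Convert each endpoint to a unit vector on the sphere (x = cos φ cos λ, y = cos φ sin λ, z = sin φ).
The central angle between the endpoints is δ = arccos(p₁·p₂) ≈ 1.530 rad (87.7°).
Interpolate at f = 0.56 with slerp weights a = sin((1−f)δ)/sin δ ≈ 0.624, b = sin(fδ)/sin δ ≈ 0.756.
p = a·p₁ + b·p₂ ≈ (-0.279, 0.921, -0.273); φ = arcsin(p_z) ≈ -15.83°, λ = atan2(p_y, p_x) ≈ 106.85°.

≈ 16°S, 107°E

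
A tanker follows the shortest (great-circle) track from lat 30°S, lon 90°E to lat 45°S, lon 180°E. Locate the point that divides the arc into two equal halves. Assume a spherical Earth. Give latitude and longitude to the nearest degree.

Convert each endpoint to a unit vector on the sphere (x = cos φ cos λ, y = cos φ sin λ, z = sin φ).
The central angle between the endpoints is δ = arccos(p₁·p₂) ≈ 1.209 rad (69.3°).
Interpolate at f = 1/2 with slerp weights a = sin((1−f)δ)/sin δ ≈ 0.608, b = sin(fδ)/sin δ ≈ 0.608.
p = a·p₁ + b·p₂ ≈ (-0.430, 0.526, -0.734); φ = arcsin(p_z) ≈ -47.19°, λ = atan2(p_y, p_x) ≈ 129.23°.

≈ lat 47°S, lon 129°E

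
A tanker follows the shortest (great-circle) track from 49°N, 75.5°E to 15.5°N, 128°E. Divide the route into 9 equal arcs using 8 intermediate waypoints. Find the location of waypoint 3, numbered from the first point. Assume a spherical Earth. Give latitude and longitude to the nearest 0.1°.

From cos δ = sin φ₁ sin φ₂ + cos φ₁ cos φ₂ cos Δλ, the central angle is δ ≈ 0.944 rad (54.1°).
Interpolate at f = 3/9 with slerp weights a = sin((1−f)δ)/sin δ ≈ 0.727, b = sin(fδ)/sin δ ≈ 0.382.
p = a·p₁ + b·p₂ ≈ (-0.107, 0.752, 0.651); φ = arcsin(p_z) ≈ 40.59°, λ = atan2(p_y, p_x) ≈ 98.13°.

≈ 40.6°N, 98.1°E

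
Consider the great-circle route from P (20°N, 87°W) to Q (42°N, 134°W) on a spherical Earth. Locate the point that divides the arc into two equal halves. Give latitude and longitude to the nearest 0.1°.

From cos δ = sin φ₁ sin φ₂ + cos φ₁ cos φ₂ cos Δλ, the central angle is δ ≈ 0.788 rad (45.2°).
Interpolate at f = 1/2 with slerp weights a = sin((1−f)δ)/sin δ ≈ 0.542, b = sin(fδ)/sin δ ≈ 0.542.
p = a·p₁ + b·p₂ ≈ (-0.253, -0.798, 0.548); φ = arcsin(p_z) ≈ 33.20°, λ = atan2(p_y, p_x) ≈ -107.59°.

≈ (33.2°N, 107.6°W)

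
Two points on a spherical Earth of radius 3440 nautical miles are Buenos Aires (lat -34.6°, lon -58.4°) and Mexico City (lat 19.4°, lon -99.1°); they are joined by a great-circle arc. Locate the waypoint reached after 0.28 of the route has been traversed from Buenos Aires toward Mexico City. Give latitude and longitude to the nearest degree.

≈ lat -20°, lon -72°

From cos δ = sin φ₁ sin φ₂ + cos φ₁ cos φ₂ cos Δλ, the central angle is δ ≈ 1.159 rad (66.4°).
Interpolate at f = 0.28 with slerp weights a = sin((1−f)δ)/sin δ ≈ 0.809, b = sin(fδ)/sin δ ≈ 0.348.
p = a·p₁ + b·p₂ ≈ (0.297, -0.891, -0.344); φ = arcsin(p_z) ≈ -20.09°, λ = atan2(p_y, p_x) ≈ -71.57°.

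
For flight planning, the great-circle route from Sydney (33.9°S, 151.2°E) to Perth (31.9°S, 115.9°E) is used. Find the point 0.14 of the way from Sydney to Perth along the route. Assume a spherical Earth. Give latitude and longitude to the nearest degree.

Write both endpoints as unit vectors p₁, p₂ with components (cos φ cos λ, cos φ sin λ, sin φ).
The central angle between the endpoints is δ = arccos(p₁·p₂) ≈ 0.516 rad (29.6°).
Interpolate at f = 0.14 with slerp weights a = sin((1−f)δ)/sin δ ≈ 0.870, b = sin(fδ)/sin δ ≈ 0.146.
p = a·p₁ + b·p₂ ≈ (-0.687, 0.460, -0.563); φ = arcsin(p_z) ≈ -34.24°, λ = atan2(p_y, p_x) ≈ 146.22°.

≈ (34°S, 146°E)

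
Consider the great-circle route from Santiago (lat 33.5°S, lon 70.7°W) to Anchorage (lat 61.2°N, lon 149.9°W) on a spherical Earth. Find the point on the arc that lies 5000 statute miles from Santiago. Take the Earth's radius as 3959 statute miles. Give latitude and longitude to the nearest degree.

≈ lat 31°N, lon 106°W

The haversine formula gives a central angle δ ≈ 1.991 rad (114.1°) between the endpoints. The total great-circle distance is δ·R ≈ 1.991 × 3959 ≈ 7884 mi, so the target fraction is f = 5000/7884 ≈ 0.634.
Interpolate at f ≈ 0.634 with slerp weights a = sin((1−f)δ)/sin δ ≈ 0.729, b = sin(fδ)/sin δ ≈ 1.044.
p = a·p₁ + b·p₂ ≈ (-0.234, -0.826, 0.512); φ = arcsin(p_z) ≈ 30.82°, λ = atan2(p_y, p_x) ≈ -105.82°.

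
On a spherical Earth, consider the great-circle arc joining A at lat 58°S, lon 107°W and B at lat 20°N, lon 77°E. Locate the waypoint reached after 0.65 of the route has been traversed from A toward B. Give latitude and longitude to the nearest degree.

The haversine formula gives a central angle δ ≈ 2.476 rad (141.9°) between the endpoints.
Interpolate at f = 0.65 with slerp weights a = sin((1−f)δ)/sin δ ≈ 1.235, b = sin(fδ)/sin δ ≈ 1.619.
p = a·p₁ + b·p₂ ≈ (0.151, 0.857, -0.494); φ = arcsin(p_z) ≈ -29.58°, λ = atan2(p_y, p_x) ≈ 80.01°.

≈ lat 30°S, lon 80°E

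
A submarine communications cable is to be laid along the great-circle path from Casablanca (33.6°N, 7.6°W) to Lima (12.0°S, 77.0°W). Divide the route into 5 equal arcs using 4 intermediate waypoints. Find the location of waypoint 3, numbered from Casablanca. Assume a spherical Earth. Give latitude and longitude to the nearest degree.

≈ 8°N, 52°W

The haversine formula gives a central angle δ ≈ 1.398 rad (80.1°) between the endpoints.
Interpolate at f = 3/5 with slerp weights a = sin((1−f)δ)/sin δ ≈ 0.539, b = sin(fδ)/sin δ ≈ 0.755.
p = a·p₁ + b·p₂ ≈ (0.611, -0.779, 0.141); φ = arcsin(p_z) ≈ 8.11°, λ = atan2(p_y, p_x) ≈ -51.90°.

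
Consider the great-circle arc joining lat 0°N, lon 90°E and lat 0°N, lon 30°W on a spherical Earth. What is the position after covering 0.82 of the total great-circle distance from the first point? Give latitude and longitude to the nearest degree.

From cos δ = sin φ₁ sin φ₂ + cos φ₁ cos φ₂ cos Δλ, the central angle is δ ≈ 2.094 rad (120.0°).
Interpolate at f = 0.82 with slerp weights a = sin((1−f)δ)/sin δ ≈ 0.425, b = sin(fδ)/sin δ ≈ 1.142.
p = a·p₁ + b·p₂ ≈ (0.989, -0.146, 0.000); φ = arcsin(p_z) ≈ 0.00°, λ = atan2(p_y, p_x) ≈ -8.40°.

≈ lat 0°N, lon 8°W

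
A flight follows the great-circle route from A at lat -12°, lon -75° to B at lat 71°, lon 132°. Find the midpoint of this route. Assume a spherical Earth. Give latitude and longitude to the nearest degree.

≈ lat 46°, lon -87°

Convert each endpoint to a unit vector on the sphere (x = cos φ cos λ, y = cos φ sin λ, z = sin φ).
The central angle between the endpoints is δ = arccos(p₁·p₂) ≈ 2.072 rad (118.7°).
Interpolate at f = 1/2 with slerp weights a = sin((1−f)δ)/sin δ ≈ 0.981, b = sin(fδ)/sin δ ≈ 0.981.
p = a·p₁ + b·p₂ ≈ (0.035, -0.689, 0.724); φ = arcsin(p_z) ≈ 46.35°, λ = atan2(p_y, p_x) ≈ -87.12°.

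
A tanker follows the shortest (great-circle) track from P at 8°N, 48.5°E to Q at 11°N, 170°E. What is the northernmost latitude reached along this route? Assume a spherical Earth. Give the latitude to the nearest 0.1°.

≈ 19.0°N

The great circle lies in the plane with unit normal n̂ = (p₁ × p₂)/|p₁ × p₂|.
Here n̂_z ≈ +0.946; the vertex latitude is φ_max = arccos|n̂_z| ≈ 19.0°.
Check via Clairaut: cos φ_max = |cos φ₁| · sin C = cos(8.0°)·sin(72.7°) ≈ 0.946, again giving ≈ 19.0°.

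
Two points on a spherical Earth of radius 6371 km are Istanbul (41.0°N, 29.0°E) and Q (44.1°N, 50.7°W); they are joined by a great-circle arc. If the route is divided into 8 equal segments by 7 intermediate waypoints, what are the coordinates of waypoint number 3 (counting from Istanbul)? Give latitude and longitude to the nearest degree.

≈ (49°N, 1°E)

Write both endpoints as unit vectors p₁, p₂ with components (cos φ cos λ, cos φ sin λ, sin φ).
The central angle between the endpoints is δ = arccos(p₁·p₂) ≈ 0.984 rad (56.4°).
Interpolate at f = 3/8 with slerp weights a = sin((1−f)δ)/sin δ ≈ 0.693, b = sin(fδ)/sin δ ≈ 0.433.
p = a·p₁ + b·p₂ ≈ (0.654, 0.013, 0.756); φ = arcsin(p_z) ≈ 49.12°, λ = atan2(p_y, p_x) ≈ 1.12°.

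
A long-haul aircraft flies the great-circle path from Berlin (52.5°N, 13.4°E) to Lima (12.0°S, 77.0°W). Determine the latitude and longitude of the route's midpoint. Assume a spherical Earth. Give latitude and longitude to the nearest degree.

≈ (27°N, 45°W)

Write both endpoints as unit vectors p₁, p₂ with components (cos φ cos λ, cos φ sin λ, sin φ).
The central angle between the endpoints is δ = arccos(p₁·p₂) ≈ 1.741 rad (99.7°).
Interpolate at f = 1/2 with slerp weights a = sin((1−f)δ)/sin δ ≈ 0.776, b = sin(fδ)/sin δ ≈ 0.776.
p = a·p₁ + b·p₂ ≈ (0.630, -0.630, 0.454); φ = arcsin(p_z) ≈ 27.01°, λ = atan2(p_y, p_x) ≈ -44.99°.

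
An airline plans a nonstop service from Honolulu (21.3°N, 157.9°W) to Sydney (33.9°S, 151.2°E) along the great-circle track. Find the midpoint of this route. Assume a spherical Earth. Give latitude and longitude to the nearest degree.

≈ 7°S, 178°E

Convert each endpoint to a unit vector on the sphere (x = cos φ cos λ, y = cos φ sin λ, z = sin φ).
The central angle between the endpoints is δ = arccos(p₁·p₂) ≈ 1.282 rad (73.4°).
Interpolate at f = 1/2 with slerp weights a = sin((1−f)δ)/sin δ ≈ 0.624, b = sin(fδ)/sin δ ≈ 0.624.
p = a·p₁ + b·p₂ ≈ (-0.992, 0.031, -0.121); φ = arcsin(p_z) ≈ -6.97°, λ = atan2(p_y, p_x) ≈ 178.22°.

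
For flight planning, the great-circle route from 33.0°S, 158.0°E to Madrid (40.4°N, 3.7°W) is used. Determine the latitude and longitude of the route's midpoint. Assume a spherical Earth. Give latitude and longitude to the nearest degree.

Convert each endpoint to a unit vector on the sphere (x = cos φ cos λ, y = cos φ sin λ, z = sin φ).
The central angle between the endpoints is δ = arccos(p₁·p₂) ≈ 2.856 rad (163.6°).
Interpolate at f = 1/2 with slerp weights a = sin((1−f)δ)/sin δ ≈ 3.508, b = sin(fδ)/sin δ ≈ 3.508.
p = a·p₁ + b·p₂ ≈ (-0.062, 0.930, 0.363); φ = arcsin(p_z) ≈ 21.29°, λ = atan2(p_y, p_x) ≈ 93.81°.

≈ 21°N, 94°E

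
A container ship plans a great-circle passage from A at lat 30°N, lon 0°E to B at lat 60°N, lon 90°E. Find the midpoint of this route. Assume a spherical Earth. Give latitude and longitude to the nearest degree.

From cos δ = sin φ₁ sin φ₂ + cos φ₁ cos φ₂ cos Δλ, the central angle is δ ≈ 1.123 rad (64.3°).
Interpolate at f = 1/2 with slerp weights a = sin((1−f)δ)/sin δ ≈ 0.591, b = sin(fδ)/sin δ ≈ 0.591.
p = a·p₁ + b·p₂ ≈ (0.512, 0.295, 0.807); φ = arcsin(p_z) ≈ 53.79°, λ = atan2(p_y, p_x) ≈ 30.00°.

≈ lat 54°N, lon 30°E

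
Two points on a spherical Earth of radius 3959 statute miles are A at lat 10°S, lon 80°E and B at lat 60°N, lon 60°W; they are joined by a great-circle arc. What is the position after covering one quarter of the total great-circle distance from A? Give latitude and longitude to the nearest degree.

From cos δ = sin φ₁ sin φ₂ + cos φ₁ cos φ₂ cos Δλ, the central angle is δ ≈ 2.127 rad (121.8°).
Interpolate at f = 1/4 with slerp weights a = sin((1−f)δ)/sin δ ≈ 1.177, b = sin(fδ)/sin δ ≈ 0.597.
p = a·p₁ + b·p₂ ≈ (0.350, 0.883, 0.312); φ = arcsin(p_z) ≈ 18.21°, λ = atan2(p_y, p_x) ≈ 68.35°.

≈ lat 18°N, lon 68°E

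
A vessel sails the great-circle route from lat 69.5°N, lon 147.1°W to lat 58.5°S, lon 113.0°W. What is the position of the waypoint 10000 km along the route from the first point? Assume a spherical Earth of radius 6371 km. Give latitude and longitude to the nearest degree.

≈ lat 19°S, lon 123°W

The haversine formula gives a central angle δ ≈ 2.275 rad (130.3°) between the endpoints. The total great-circle distance is δ·R ≈ 2.275 × 6371 ≈ 14491 km, so the target fraction is f = 10000/14491 ≈ 0.690.
Interpolate at f ≈ 0.690 with slerp weights a = sin((1−f)δ)/sin δ ≈ 0.850, b = sin(fδ)/sin δ ≈ 1.312.
p = a·p₁ + b·p₂ ≈ (-0.518, -0.793, -0.322); φ = arcsin(p_z) ≈ -18.80°, λ = atan2(p_y, p_x) ≈ -123.15°.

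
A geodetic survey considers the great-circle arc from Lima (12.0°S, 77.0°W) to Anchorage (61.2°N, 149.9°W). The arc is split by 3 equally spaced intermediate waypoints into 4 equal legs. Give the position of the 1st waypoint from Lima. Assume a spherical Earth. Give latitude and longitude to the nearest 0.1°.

The haversine formula gives a central angle δ ≈ 1.614 rad (92.5°) between the endpoints.
Interpolate at f = 1/4 with slerp weights a = sin((1−f)δ)/sin δ ≈ 0.937, b = sin(fδ)/sin δ ≈ 0.393.
p = a·p₁ + b·p₂ ≈ (0.042, -0.988, 0.150); φ = arcsin(p_z) ≈ 8.61°, λ = atan2(p_y, p_x) ≈ -87.55°.

≈ (8.6°N, 87.5°W)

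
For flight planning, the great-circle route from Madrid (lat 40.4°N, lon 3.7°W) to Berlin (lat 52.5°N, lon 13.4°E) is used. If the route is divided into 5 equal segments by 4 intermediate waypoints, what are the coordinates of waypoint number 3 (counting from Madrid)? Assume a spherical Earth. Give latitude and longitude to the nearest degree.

≈ lat 48°N, lon 6°E

Write both endpoints as unit vectors p₁, p₂ with components (cos φ cos λ, cos φ sin λ, sin φ).
The central angle between the endpoints is δ = arccos(p₁·p₂) ≈ 0.293 rad (16.8°).
Interpolate at f = 3/5 with slerp weights a = sin((1−f)δ)/sin δ ≈ 0.405, b = sin(fδ)/sin δ ≈ 0.606.
p = a·p₁ + b·p₂ ≈ (0.666, 0.066, 0.743); φ = arcsin(p_z) ≈ 47.97°, λ = atan2(p_y, p_x) ≈ 5.62°.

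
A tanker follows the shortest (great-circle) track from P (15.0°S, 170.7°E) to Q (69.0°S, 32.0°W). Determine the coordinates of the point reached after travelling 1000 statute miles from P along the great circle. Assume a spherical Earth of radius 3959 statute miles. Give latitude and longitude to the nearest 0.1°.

The haversine formula gives a central angle δ ≈ 1.649 rad (94.5°) between the endpoints. The total great-circle distance is δ·R ≈ 1.649 × 3959 ≈ 6527 mi, so the target fraction is f = 1000/6527 ≈ 0.153.
Interpolate at f ≈ 0.153 with slerp weights a = sin((1−f)δ)/sin δ ≈ 0.988, b = sin(fδ)/sin δ ≈ 0.251.
p = a·p₁ + b·p₂ ≈ (-0.865, 0.107, -0.490); φ = arcsin(p_z) ≈ -29.32°, λ = atan2(p_y, p_x) ≈ 172.98°.

≈ (29.3°S, 173.0°E)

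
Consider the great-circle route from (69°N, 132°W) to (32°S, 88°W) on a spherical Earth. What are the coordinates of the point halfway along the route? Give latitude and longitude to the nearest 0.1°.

The haversine formula gives a central angle δ ≈ 1.851 rad (106.0°) between the endpoints.
Interpolate at f = 1/2 with slerp weights a = sin((1−f)δ)/sin δ ≈ 0.831, b = sin(fδ)/sin δ ≈ 0.831.
p = a·p₁ + b·p₂ ≈ (-0.175, -0.926, 0.335); φ = arcsin(p_z) ≈ 19.60°, λ = atan2(p_y, p_x) ≈ -100.69°.

≈ (19.6°N, 100.7°W)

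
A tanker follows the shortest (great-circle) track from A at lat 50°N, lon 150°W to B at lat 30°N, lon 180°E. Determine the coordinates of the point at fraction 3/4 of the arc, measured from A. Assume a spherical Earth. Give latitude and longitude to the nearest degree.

Convert each endpoint to a unit vector on the sphere (x = cos φ cos λ, y = cos φ sin λ, z = sin φ).
The central angle between the endpoints is δ = arccos(p₁·p₂) ≈ 0.525 rad (30.1°).
Interpolate at f = 3/4 with slerp weights a = sin((1−f)δ)/sin δ ≈ 0.261, b = sin(fδ)/sin δ ≈ 0.765.
p = a·p₁ + b·p₂ ≈ (-0.808, -0.084, 0.583); φ = arcsin(p_z) ≈ 35.65°, λ = atan2(p_y, p_x) ≈ -174.07°.

≈ lat 36°N, lon 174°W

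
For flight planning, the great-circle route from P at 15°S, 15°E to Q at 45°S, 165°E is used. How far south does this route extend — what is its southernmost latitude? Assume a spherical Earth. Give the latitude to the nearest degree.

≈ 68°S

The great circle lies in the plane with unit normal n̂ = (p₁ × p₂)/|p₁ × p₂|.
Here n̂_z ≈ +0.374; the vertex latitude is φ_max = arccos|n̂_z| ≈ 68.0°.
Check via Clairaut: cos φ_max = |cos φ₁| · sin C = cos(15.0°)·sin(157.2°) ≈ 0.374, again giving ≈ 68.0°.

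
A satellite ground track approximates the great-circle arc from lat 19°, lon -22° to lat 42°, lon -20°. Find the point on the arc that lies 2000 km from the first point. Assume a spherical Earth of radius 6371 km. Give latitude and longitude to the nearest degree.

≈ lat 37°, lon -21°

The haversine formula gives a central angle δ ≈ 0.403 rad (23.1°) between the endpoints. The total great-circle distance is δ·R ≈ 0.403 × 6371 ≈ 2564 km, so the target fraction is f = 2000/2564 ≈ 0.780.
Interpolate at f ≈ 0.780 with slerp weights a = sin((1−f)δ)/sin δ ≈ 0.226, b = sin(fδ)/sin δ ≈ 0.788.
p = a·p₁ + b·p₂ ≈ (0.748, -0.280, 0.601); φ = arcsin(p_z) ≈ 36.94°, λ = atan2(p_y, p_x) ≈ -20.53°.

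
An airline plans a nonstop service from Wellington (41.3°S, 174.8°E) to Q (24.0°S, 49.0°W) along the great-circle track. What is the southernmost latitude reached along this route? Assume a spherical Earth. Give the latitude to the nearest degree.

≈ 61°S

The great circle lies in the plane with unit normal n̂ = (p₁ × p₂)/|p₁ × p₂|.
Here n̂_z ≈ +0.488; the vertex latitude is φ_max = arccos|n̂_z| ≈ 60.8°.
Check via Clairaut: cos φ_max = |cos φ₁| · sin C = cos(41.3°)·sin(139.5°) ≈ 0.488, again giving ≈ 60.8°.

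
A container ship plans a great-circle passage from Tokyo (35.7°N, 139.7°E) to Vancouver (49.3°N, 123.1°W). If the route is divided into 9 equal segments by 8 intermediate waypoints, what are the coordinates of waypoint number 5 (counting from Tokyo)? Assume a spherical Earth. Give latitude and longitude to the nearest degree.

≈ 55°N, 172°W

Write both endpoints as unit vectors p₁, p₂ with components (cos φ cos λ, cos φ sin λ, sin φ).
The central angle between the endpoints is δ = arccos(p₁·p₂) ≈ 1.185 rad (67.9°).
Interpolate at f = 5/9 with slerp weights a = sin((1−f)δ)/sin δ ≈ 0.543, b = sin(fδ)/sin δ ≈ 0.660.
p = a·p₁ + b·p₂ ≈ (-0.571, -0.076, 0.817); φ = arcsin(p_z) ≈ 54.81°, λ = atan2(p_y, p_x) ≈ -172.44°.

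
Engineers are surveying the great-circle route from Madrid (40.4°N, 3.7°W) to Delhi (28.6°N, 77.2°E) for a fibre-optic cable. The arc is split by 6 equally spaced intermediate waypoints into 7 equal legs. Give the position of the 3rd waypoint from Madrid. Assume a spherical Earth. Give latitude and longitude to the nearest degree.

Write both endpoints as unit vectors p₁, p₂ with components (cos φ cos λ, cos φ sin λ, sin φ).
The central angle between the endpoints is δ = arccos(p₁·p₂) ≈ 1.142 rad (65.4°).
Interpolate at f = 3/7 with slerp weights a = sin((1−f)δ)/sin δ ≈ 0.668, b = sin(fδ)/sin δ ≈ 0.517.
p = a·p₁ + b·p₂ ≈ (0.608, 0.410, 0.680); φ = arcsin(p_z) ≈ 42.85°, λ = atan2(p_y, p_x) ≈ 33.98°.

≈ (43°N, 34°E)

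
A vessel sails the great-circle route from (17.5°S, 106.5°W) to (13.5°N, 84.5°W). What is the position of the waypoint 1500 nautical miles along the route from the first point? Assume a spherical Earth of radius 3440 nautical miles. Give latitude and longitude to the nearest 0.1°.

Write both endpoints as unit vectors p₁, p₂ with components (cos φ cos λ, cos φ sin λ, sin φ).
The central angle between the endpoints is δ = arccos(p₁·p₂) ≈ 0.661 rad (37.8°). The total great-circle distance is δ·R ≈ 0.661 × 3440 ≈ 2272 nmi, so the target fraction is f = 1500/2272 ≈ 0.660.
Interpolate at f ≈ 0.660 with slerp weights a = sin((1−f)δ)/sin δ ≈ 0.363, b = sin(fδ)/sin δ ≈ 0.688.
p = a·p₁ + b·p₂ ≈ (-0.034, -0.998, 0.052); φ = arcsin(p_z) ≈ 2.96°, λ = atan2(p_y, p_x) ≈ -91.96°.

≈ (3.0°N, 92.0°W)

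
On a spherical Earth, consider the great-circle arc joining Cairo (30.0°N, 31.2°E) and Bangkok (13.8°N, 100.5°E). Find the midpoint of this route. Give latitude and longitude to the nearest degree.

≈ 26°N, 68°E

The haversine formula gives a central angle δ ≈ 1.141 rad (65.4°) between the endpoints.
Interpolate at f = 1/2 with slerp weights a = sin((1−f)δ)/sin δ ≈ 0.594, b = sin(fδ)/sin δ ≈ 0.594.
p = a·p₁ + b·p₂ ≈ (0.335, 0.834, 0.439); φ = arcsin(p_z) ≈ 26.03°, λ = atan2(p_y, p_x) ≈ 68.11°.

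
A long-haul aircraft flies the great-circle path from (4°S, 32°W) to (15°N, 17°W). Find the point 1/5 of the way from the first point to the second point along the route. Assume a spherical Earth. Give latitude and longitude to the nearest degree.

≈ (0°N, 29°W)

Convert each endpoint to a unit vector on the sphere (x = cos φ cos λ, y = cos φ sin λ, z = sin φ).
The central angle between the endpoints is δ = arccos(p₁·p₂) ≈ 0.421 rad (24.1°).
Interpolate at f = 1/5 with slerp weights a = sin((1−f)δ)/sin δ ≈ 0.809, b = sin(fδ)/sin δ ≈ 0.206.
p = a·p₁ + b·p₂ ≈ (0.874, -0.486, -0.003); φ = arcsin(p_z) ≈ -0.18°, λ = atan2(p_y, p_x) ≈ -29.05°.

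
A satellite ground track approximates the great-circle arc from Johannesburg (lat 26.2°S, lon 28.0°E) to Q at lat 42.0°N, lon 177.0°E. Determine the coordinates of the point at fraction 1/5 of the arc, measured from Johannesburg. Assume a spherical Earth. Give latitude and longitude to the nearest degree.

≈ lat 5°S, lon 51°E

From cos δ = sin φ₁ sin φ₂ + cos φ₁ cos φ₂ cos Δλ, the central angle is δ ≈ 2.620 rad (150.1°).
Interpolate at f = 1/5 with slerp weights a = sin((1−f)δ)/sin δ ≈ 1.736, b = sin(fδ)/sin δ ≈ 1.004.
p = a·p₁ + b·p₂ ≈ (0.630, 0.770, -0.095); φ = arcsin(p_z) ≈ -5.44°, λ = atan2(p_y, p_x) ≈ 50.71°.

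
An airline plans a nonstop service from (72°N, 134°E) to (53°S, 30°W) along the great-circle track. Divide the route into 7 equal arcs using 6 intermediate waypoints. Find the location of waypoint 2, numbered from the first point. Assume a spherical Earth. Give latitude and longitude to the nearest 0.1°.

≈ (59.2°N, 4.0°W)

Write both endpoints as unit vectors p₁, p₂ with components (cos φ cos λ, cos φ sin λ, sin φ).
The central angle between the endpoints is δ = arccos(p₁·p₂) ≈ 2.789 rad (159.8°).
Interpolate at f = 2/7 with slerp weights a = sin((1−f)δ)/sin δ ≈ 2.639, b = sin(fδ)/sin δ ≈ 2.068.
p = a·p₁ + b·p₂ ≈ (0.511, -0.036, 0.859); φ = arcsin(p_z) ≈ 59.17°, λ = atan2(p_y, p_x) ≈ -3.98°.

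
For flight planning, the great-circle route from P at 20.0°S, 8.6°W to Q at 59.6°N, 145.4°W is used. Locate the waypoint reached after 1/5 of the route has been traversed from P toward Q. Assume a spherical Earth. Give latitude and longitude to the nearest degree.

From cos δ = sin φ₁ sin φ₂ + cos φ₁ cos φ₂ cos Δλ, the central angle is δ ≈ 2.267 rad (129.9°).
Interpolate at f = 1/5 with slerp weights a = sin((1−f)δ)/sin δ ≈ 1.265, b = sin(fδ)/sin δ ≈ 0.571.
p = a·p₁ + b·p₂ ≈ (0.938, -0.342, 0.060); φ = arcsin(p_z) ≈ 3.43°, λ = atan2(p_y, p_x) ≈ -20.03°.

≈ 3°N, 20°W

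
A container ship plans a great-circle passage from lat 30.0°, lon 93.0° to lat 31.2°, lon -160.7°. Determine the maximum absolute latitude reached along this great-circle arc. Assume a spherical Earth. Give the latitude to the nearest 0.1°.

≈ 44.6°

The great circle lies in the plane with unit normal n̂ = (p₁ × p₂)/|p₁ × p₂|.
Here n̂_z ≈ +0.712; the vertex latitude is φ_max = arccos|n̂_z| ≈ 44.6°.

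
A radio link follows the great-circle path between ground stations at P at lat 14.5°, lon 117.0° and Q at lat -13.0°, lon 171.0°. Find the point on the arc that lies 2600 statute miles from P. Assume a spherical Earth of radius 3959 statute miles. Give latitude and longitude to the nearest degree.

Write both endpoints as unit vectors p₁, p₂ with components (cos φ cos λ, cos φ sin λ, sin φ).
The central angle between the endpoints is δ = arccos(p₁·p₂) ≈ 1.049 rad (60.1°). The total great-circle distance is δ·R ≈ 1.049 × 3959 ≈ 4154 mi, so the target fraction is f = 2600/4154 ≈ 0.626.
Interpolate at f ≈ 0.626 with slerp weights a = sin((1−f)δ)/sin δ ≈ 0.441, b = sin(fδ)/sin δ ≈ 0.704.
p = a·p₁ + b·p₂ ≈ (-0.872, 0.488, -0.048); φ = arcsin(p_z) ≈ -2.75°, λ = atan2(p_y, p_x) ≈ 150.76°.

≈ lat -3°, lon 151°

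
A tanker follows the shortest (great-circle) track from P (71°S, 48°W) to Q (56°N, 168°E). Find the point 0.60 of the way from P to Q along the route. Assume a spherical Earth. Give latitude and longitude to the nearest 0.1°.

≈ (3.2°S, 164.0°W)

The haversine formula gives a central angle δ ≈ 2.768 rad (158.6°) between the endpoints.
Interpolate at f = 0.60 with slerp weights a = sin((1−f)δ)/sin δ ≈ 2.453, b = sin(fδ)/sin δ ≈ 2.731.
p = a·p₁ + b·p₂ ≈ (-0.960, -0.276, -0.055); φ = arcsin(p_z) ≈ -3.16°, λ = atan2(p_y, p_x) ≈ -163.95°.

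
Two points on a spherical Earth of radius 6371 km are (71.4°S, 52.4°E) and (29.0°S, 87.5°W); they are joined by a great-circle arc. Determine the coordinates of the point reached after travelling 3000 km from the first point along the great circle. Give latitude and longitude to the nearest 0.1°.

≈ (74.2°S, 51.6°W)

Convert each endpoint to a unit vector on the sphere (x = cos φ cos λ, y = cos φ sin λ, z = sin φ).
The central angle between the endpoints is δ = arccos(p₁·p₂) ≈ 1.322 rad (75.8°). The total great-circle distance is δ·R ≈ 1.322 × 6371 ≈ 8423 km, so the target fraction is f = 3000/8423 ≈ 0.356.
Interpolate at f ≈ 0.356 with slerp weights a = sin((1−f)δ)/sin δ ≈ 0.776, b = sin(fδ)/sin δ ≈ 0.468.
p = a·p₁ + b·p₂ ≈ (0.169, -0.213, -0.962); φ = arcsin(p_z) ≈ -74.23°, λ = atan2(p_y, p_x) ≈ -51.58°.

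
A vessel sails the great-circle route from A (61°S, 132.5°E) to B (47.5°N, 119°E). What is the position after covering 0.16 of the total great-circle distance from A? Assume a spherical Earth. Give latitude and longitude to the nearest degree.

The haversine formula gives a central angle δ ≈ 1.903 rad (109.0°) between the endpoints.
Interpolate at f = 0.16 with slerp weights a = sin((1−f)δ)/sin δ ≈ 1.058, b = sin(fδ)/sin δ ≈ 0.317.
p = a·p₁ + b·p₂ ≈ (-0.450, 0.565, -0.691); φ = arcsin(p_z) ≈ -43.71°, λ = atan2(p_y, p_x) ≈ 128.53°.

≈ (44°S, 129°E)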